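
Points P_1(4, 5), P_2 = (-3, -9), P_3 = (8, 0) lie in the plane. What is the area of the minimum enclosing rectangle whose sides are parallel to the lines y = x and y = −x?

94.5

In coordinates u = x + y, v = x − y the rectangle is axis-aligned; the map (x,y)→(u,v) scales areas by 2.
u-values: 9, -12, 8; range = 9 − (-12) = 21.
v-values: -1, 6, 8; range = 8 − (-1) = 9.
Area = (21 × 9) / 2 = 94.5.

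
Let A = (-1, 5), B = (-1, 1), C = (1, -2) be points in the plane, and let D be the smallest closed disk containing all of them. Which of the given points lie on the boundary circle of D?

Side lengths²: AB² = 16, AC² = 53, BC² = 13.
Since AC² = 53 ≥ 16 + 13 = 29, the angle opposite AC is not acute, so the smallest enclosing circle has AC as diameter.
Centre = midpoint of AC = (0, 1.5), r² = 53/4 = 13.25.
The points at distance exactly r from the centre are A, C — 2 points.

A, C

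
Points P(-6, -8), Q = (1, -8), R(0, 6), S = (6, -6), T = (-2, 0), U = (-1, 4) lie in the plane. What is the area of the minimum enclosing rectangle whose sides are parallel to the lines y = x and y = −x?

In coordinates u = x + y, v = x − y the rectangle is axis-aligned; the map (x,y)→(u,v) scales areas by 2.
u-values: -14, -7, 6, 0, -2, 3; range = 6 − (-14) = 20.
v-values: 2, 9, -6, 12, -2, -5; range = 12 − (-6) = 18.
Area = (20 × 18) / 2 = 180.

180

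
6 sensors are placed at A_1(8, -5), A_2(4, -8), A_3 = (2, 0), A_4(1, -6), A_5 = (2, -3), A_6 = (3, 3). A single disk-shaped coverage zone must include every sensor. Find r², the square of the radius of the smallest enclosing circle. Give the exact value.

30.5

A smallest enclosing disk is always determined by at most three of the input points on its boundary.
The farthest pair is A_2–A_6 with squared distance 122. The circle on this segment as diameter has centre (3.5, -2.5) and r² = 122/4 = 30.5.
Check A_1: distance² to centre = 26.5 ≤ 30.5, so it lies inside.
All remaining points lie in this disk, and no smaller disk contains both endpoints, so this is the minimum enclosing circle.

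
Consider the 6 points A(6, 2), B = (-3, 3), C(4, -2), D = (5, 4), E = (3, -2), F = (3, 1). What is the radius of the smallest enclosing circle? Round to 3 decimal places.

4.584

The minimum enclosing circle of a finite set is fixed by two of the points (as a diameter) or three (as a circumcircle).
The minimum enclosing circle is determined by three boundary points: A, B, C.
Their circumcentre is (27/19, 34/19) with r² = 7585/361.
The farthest remaining point D is at distance² 6388/361 ≤ 7585/361.
r = √(7585/361) ≈ 4.584.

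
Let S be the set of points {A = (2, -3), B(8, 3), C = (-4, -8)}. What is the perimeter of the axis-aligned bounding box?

Width = max x − min x = 8 − (-4) = 12.
Height = max y − min y = 3 − (-8) = 11.
Perimeter = 2(12 + 11) = 46.

46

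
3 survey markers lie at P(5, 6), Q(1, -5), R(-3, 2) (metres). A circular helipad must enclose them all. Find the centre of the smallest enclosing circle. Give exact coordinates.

(97/36, 11/18)

Side lengths²: PQ² = 137, PR² = 80, QR² = 65.
Since PQ² = 137 < 80 + 65 = 145, the triangle is acute, so the smallest enclosing circle is the circumcircle.
Circumcentre = (97/36, 11/18), r² = 44525/1296.
Centre = (97/36, 11/18).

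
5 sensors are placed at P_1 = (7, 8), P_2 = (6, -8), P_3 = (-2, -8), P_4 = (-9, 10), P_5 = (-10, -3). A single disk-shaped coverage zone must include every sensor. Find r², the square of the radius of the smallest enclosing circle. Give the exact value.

The minimum enclosing circle of a finite set is fixed by two of the points (as a diameter) or three (as a circumcircle).
The farthest pair is P_2–P_4 with squared distance 549. The circle on this segment as diameter has centre (-1.5, 1) and r² = 549/4 = 137.25.
Check P_1: distance² to centre = 121.25 ≤ 137.25, so it lies inside.
All remaining points lie in this disk, and no smaller disk contains both endpoints, so this is the minimum enclosing circle.

137.25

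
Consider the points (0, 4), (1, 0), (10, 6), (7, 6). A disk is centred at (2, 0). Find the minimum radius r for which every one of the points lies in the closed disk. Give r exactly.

The required radius is the distance from (2, 0) to the farthest point.
Squared distances: 20, 1, 100, 61.
Maximum is 100, attained at (10, 6).
r = √100 = 10.

10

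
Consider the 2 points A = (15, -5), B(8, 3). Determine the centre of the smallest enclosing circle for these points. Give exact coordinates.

(11.5, -1)

The smallest circle enclosing two points has them as diameter endpoints.
Centre = midpoint = (11.5, -1); r² = |AB|²/4 = 113/4 = 28.25.
Centre = (11.5, -1).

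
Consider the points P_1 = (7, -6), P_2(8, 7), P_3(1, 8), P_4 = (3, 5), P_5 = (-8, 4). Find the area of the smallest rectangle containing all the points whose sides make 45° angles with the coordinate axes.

237.5

In coordinates u = x + y, v = x − y the rectangle is axis-aligned; the map (x,y)→(u,v) scales areas by 2.
u-values: 1, 15, 9, 8, -4; range = 15 − (-4) = 19.
v-values: 13, 1, -7, -2, -12; range = 13 − (-12) = 25.
Area = (19 × 25) / 2 = 237.5.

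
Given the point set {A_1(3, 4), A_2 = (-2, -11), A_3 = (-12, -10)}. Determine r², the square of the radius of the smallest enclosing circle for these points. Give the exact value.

105.25

Side lengths²: A_1A_2² = 250, A_1A_3² = 421, A_2A_3² = 101.
Since A_1A_3² = 421 ≥ 250 + 101 = 351, the angle opposite A_1A_3 is not acute, so the smallest enclosing circle has A_1A_3 as diameter.
Centre = midpoint of A_1A_3 = (-4.5, -3), r² = 421/4 = 105.25.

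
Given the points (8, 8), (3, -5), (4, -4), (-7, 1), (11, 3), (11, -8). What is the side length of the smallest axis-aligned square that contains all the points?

18

The bounding box has width 18 and height 16.
An axis-aligned square enclosing the set must have side ≥ max(width, height).
So the minimum side is max(18, 16) = 18.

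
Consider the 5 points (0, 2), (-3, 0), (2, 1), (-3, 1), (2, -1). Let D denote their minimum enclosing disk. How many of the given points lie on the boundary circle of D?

The farthest pair is (-3, 1)–(2, -1) with squared distance 29. The circle on this segment as diameter has centre (-0.5, 0) and r² = 29/4 = 7.25.
Check (0, 2): distance² to centre = 4.25 ≤ 7.25, so it lies inside.
All remaining points lie in this disk, and no smaller disk contains both endpoints, so this is the minimum enclosing circle.
The points at distance exactly r from the centre are (2, 1), (-3, 1), (2, -1) — 3 points.

3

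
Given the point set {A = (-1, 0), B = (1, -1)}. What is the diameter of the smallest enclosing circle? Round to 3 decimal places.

The smallest circle enclosing two points has them as diameter endpoints.
Centre = midpoint = (0, -0.5); r² = |AB|²/4 = 5/4 = 1.25.
Diameter = 2r = 2√(1.25) ≈ 2.236.

2.236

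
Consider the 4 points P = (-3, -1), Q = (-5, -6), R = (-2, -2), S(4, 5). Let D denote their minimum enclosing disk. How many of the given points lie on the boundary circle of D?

2

A smallest enclosing disk is always determined by at most three of the input points on its boundary.
The farthest pair is Q–S with squared distance 202. The circle on this segment as diameter has centre (-0.5, -0.5) and r² = 202/4 = 50.5.
Check P: distance² to centre = 6.5 ≤ 50.5, so it lies inside.
All remaining points lie in this disk, and no smaller disk contains both endpoints, so this is the minimum enclosing circle.
The points at distance exactly r from the centre are Q, S — 2 points.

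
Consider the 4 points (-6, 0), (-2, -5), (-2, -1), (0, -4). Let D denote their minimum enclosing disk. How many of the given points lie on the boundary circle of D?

The farthest pair is (-6, 0)–(0, -4) with squared distance 52. The circle on this segment as diameter has centre (-3, -2) and r² = 52/4 = 13.
Check (-2, -5): distance² to centre = 10 ≤ 13, so it lies inside.
All remaining points lie in this disk, and no smaller disk contains both endpoints, so this is the minimum enclosing circle.
The points at distance exactly r from the centre are (-6, 0), (0, -4) — 2 points.

2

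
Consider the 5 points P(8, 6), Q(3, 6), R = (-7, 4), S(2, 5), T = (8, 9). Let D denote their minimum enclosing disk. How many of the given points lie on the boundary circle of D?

The minimum enclosing circle of a finite set is fixed by two of the points (as a diameter) or three (as a circumcircle).
The farthest pair is R–T with squared distance 250. The circle on this segment as diameter has centre (0.5, 6.5) and r² = 250/4 = 62.5.
Check P: distance² to centre = 56.5 ≤ 62.5, so it lies inside.
All remaining points lie in this disk, and no smaller disk contains both endpoints, so this is the minimum enclosing circle.
The points at distance exactly r from the centre are R, T — 2 points.

2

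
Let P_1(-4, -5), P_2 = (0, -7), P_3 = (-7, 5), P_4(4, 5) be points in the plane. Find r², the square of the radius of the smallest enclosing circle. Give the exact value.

By Welzl's lemma the MEC is supported by two points (diametrically opposite) or three points (on a circumcircle).
The minimum enclosing circle is determined by three boundary points: P_2, P_3, P_4.
Their circumcentre is (-1.5, 1/6) with r² = 965/18.
The farthest remaining point P_1 is at distance² 593/18 ≤ 965/18.

965/18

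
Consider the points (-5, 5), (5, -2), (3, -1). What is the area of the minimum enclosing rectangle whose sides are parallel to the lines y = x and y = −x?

25.5

In coordinates u = x + y, v = x − y the rectangle is axis-aligned; the map (x,y)→(u,v) scales areas by 2.
u-values: 0, 3, 2; range = 3 − 0 = 3.
v-values: -10, 7, 4; range = 7 − (-10) = 17.
Area = (3 × 17) / 2 = 25.5.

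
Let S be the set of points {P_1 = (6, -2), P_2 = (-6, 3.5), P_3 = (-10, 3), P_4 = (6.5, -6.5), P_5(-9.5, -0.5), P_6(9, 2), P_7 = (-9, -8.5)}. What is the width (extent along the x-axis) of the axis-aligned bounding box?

19

max x = 9, min x = -10, so width = 19.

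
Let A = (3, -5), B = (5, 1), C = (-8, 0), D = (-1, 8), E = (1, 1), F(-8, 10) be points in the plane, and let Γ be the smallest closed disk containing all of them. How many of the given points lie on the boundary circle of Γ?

The minimum enclosing circle of a finite set is fixed by two of the points (as a diameter) or three (as a circumcircle).
The farthest pair is A–F with squared distance 346. The circle on this segment as diameter has centre (-2.5, 2.5) and r² = 346/4 = 86.5.
Check B: distance² to centre = 58.5 ≤ 86.5, so it lies inside.
All remaining points lie in this disk, and no smaller disk contains both endpoints, so this is the minimum enclosing circle.
The points at distance exactly r from the centre are A, F — 2 points.

2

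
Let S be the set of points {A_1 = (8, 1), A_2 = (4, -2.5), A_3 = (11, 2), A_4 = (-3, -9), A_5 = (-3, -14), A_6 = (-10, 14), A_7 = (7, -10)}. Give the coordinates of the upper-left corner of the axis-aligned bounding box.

(-10, 14)

x-range [-10, 11], y-range [-14, 14].
The upper-left corner is (-10, 14).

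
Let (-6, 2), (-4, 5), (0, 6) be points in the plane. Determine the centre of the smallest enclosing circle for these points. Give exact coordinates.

(-3, 4)

Call the three points A, B, C in the order given.
Side lengths²: AB² = 13, AC² = 52, BC² = 17.
Since AC² = 52 ≥ 17 + 13 = 30, the angle opposite AC is not acute, so the smallest enclosing circle has AC as diameter.
Centre = midpoint of AC = (-3, 4), r² = 52/4 = 13.
Centre = (-3, 4).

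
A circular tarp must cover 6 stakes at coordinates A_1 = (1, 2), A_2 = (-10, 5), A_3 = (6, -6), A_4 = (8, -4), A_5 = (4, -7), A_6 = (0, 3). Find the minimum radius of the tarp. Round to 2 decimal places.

10.06

The farthest pair is A_2–A_4 with squared distance 405. The circle on this segment as diameter has centre (-1, 0.5) and r² = 405/4 = 101.25.
Check A_1: distance² to centre = 6.25 ≤ 101.25, so it lies inside.
All remaining points lie in this disk, and no smaller disk contains both endpoints, so this is the minimum enclosing circle.
r = √(101.25) ≈ 10.06.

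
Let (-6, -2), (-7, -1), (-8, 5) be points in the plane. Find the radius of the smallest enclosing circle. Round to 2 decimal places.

3.64

Call the three points A, B, C in the order given.
Side lengths²: AB² = 2, AC² = 53, BC² = 37.
Since AC² = 53 ≥ 37 + 2 = 39, the angle opposite AC is not acute, so the smallest enclosing circle has AC as diameter.
Centre = midpoint of AC = (-7, 1.5), r² = 53/4 = 13.25.
r = √(13.25) ≈ 3.64.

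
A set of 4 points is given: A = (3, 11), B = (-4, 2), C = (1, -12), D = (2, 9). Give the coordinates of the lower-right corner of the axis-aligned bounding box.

x-range [-4, 3], y-range [-12, 11].
The lower-right corner is (3, -12).

(3, -12)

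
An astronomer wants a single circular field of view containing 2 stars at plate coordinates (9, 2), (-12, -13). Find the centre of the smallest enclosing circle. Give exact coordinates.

The smallest circle enclosing two points has them as diameter endpoints.
Centre = midpoint = (-1.5, -5.5); r² = |(9, 2)−(-12, -13)|²/4 = 666/4 = 166.5.
Centre = (-1.5, -5.5).

(-1.5, -5.5)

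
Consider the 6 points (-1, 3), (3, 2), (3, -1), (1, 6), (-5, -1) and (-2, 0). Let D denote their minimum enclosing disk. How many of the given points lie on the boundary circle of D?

The minimum enclosing circle is determined by three boundary points: (3, -1), (1, 6), (-5, -1).
Their circumcentre is (-1, 23/14) with r² = 4505/196.
The farthest remaining point (3, 2) is at distance² 3161/196 ≤ 4505/196.
The points at distance exactly r from the centre are (3, -1), (1, 6), (-5, -1) — 3 points.

3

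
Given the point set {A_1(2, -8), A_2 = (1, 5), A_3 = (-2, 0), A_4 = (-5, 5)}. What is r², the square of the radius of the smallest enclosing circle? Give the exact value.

54.5

A smallest enclosing disk is always determined by at most three of the input points on its boundary.
The farthest pair is A_1–A_4 with squared distance 218. The circle on this segment as diameter has centre (-1.5, -1.5) and r² = 218/4 = 54.5.
Check A_2: distance² to centre = 48.5 ≤ 54.5, so it lies inside.
All remaining points lie in this disk, and no smaller disk contains both endpoints, so this is the minimum enclosing circle.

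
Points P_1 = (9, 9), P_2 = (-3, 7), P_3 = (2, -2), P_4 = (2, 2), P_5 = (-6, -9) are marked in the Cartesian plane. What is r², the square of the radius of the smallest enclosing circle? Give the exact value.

137.25

By Welzl's lemma the MEC is supported by two points (diametrically opposite) or three points (on a circumcircle).
The farthest pair is P_1–P_5 with squared distance 549. The circle on this segment as diameter has centre (1.5, 0) and r² = 549/4 = 137.25.
Check P_2: distance² to centre = 69.25 ≤ 137.25, so it lies inside.
All remaining points lie in this disk, and no smaller disk contains both endpoints, so this is the minimum enclosing circle.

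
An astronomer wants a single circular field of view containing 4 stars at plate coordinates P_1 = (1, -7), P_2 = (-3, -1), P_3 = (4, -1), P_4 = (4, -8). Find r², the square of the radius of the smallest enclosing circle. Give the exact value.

The minimum enclosing circle of a finite set is fixed by two of the points (as a diameter) or three (as a circumcircle).
The farthest pair is P_2–P_4 with squared distance 98. The circle on this segment as diameter has centre (0.5, -4.5) and r² = 98/4 = 24.5.
Check P_1: distance² to centre = 6.5 ≤ 24.5, so it lies inside.
All remaining points lie in this disk, and no smaller disk contains both endpoints, so this is the minimum enclosing circle.

24.5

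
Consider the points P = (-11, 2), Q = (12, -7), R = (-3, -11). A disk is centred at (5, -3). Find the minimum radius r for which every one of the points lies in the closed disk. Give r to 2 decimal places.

The required radius is the distance from (5, -3) to the farthest point.
Squared distances: 281, 65, 128.
Maximum is 281, attained at P.
r = √281 ≈ 16.76.

16.76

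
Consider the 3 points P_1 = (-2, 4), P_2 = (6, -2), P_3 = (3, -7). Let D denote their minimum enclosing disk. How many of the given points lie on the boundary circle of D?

Side lengths²: P_1P_2² = 100, P_1P_3² = 146, P_2P_3² = 34.
Since P_1P_3² = 146 ≥ 100 + 34 = 134, the angle opposite P_1P_3 is not acute, so the smallest enclosing circle has P_1P_3 as diameter.
Centre = midpoint of P_1P_3 = (0.5, -1.5), r² = 146/4 = 36.5.
The points at distance exactly r from the centre are P_1, P_3 — 2 points.

2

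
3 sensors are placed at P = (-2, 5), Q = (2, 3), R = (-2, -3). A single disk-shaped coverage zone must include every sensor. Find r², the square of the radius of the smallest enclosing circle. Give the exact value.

Side lengths²: PQ² = 20, PR² = 64, QR² = 52.
Since PR² = 64 < 52 + 20 = 72, the triangle is acute, so the smallest enclosing circle is the circumcircle.
Circumcentre = (-1.5, 1), r² = 16.25.

16.25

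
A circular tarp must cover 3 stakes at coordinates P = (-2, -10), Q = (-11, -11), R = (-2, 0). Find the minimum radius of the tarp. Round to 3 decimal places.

7.106

Side lengths²: PQ² = 82, PR² = 100, QR² = 202.
Since QR² = 202 ≥ 100 + 82 = 182, the angle opposite QR is not acute, so the smallest enclosing circle has QR as diameter.
Centre = midpoint of QR = (-6.5, -5.5), r² = 202/4 = 50.5.
r = √(50.5) ≈ 7.106.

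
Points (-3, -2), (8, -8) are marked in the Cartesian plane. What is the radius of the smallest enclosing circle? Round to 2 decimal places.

The smallest circle enclosing two points has them as diameter endpoints.
Centre = midpoint = (2.5, -5); r² = |(-3, -2)−(8, -8)|²/4 = 157/4 = 39.25.
r = √(39.25) ≈ 6.26.

6.26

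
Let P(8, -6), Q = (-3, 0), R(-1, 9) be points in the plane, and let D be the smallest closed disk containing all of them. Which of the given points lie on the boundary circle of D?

P, R

Side lengths²: PQ² = 157, PR² = 306, QR² = 85.
Since PR² = 306 ≥ 157 + 85 = 242, the angle opposite PR is not acute, so the smallest enclosing circle has PR as diameter.
Centre = midpoint of PR = (3.5, 1.5), r² = 306/4 = 76.5.
The points at distance exactly r from the centre are P, R — 2 points.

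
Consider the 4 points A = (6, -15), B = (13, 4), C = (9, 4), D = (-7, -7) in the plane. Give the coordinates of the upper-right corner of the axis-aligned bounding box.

x-range [-7, 13], y-range [-15, 4].
The upper-right corner is (13, 4).

(13, 4)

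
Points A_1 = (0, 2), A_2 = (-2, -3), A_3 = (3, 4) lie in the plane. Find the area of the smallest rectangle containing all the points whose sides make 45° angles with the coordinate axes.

In coordinates u = x + y, v = x − y the rectangle is axis-aligned; the map (x,y)→(u,v) scales areas by 2.
u-values: 2, -5, 7; range = 7 − (-5) = 12.
v-values: -2, 1, -1; range = 1 − (-2) = 3.
Area = (12 × 3) / 2 = 18.

18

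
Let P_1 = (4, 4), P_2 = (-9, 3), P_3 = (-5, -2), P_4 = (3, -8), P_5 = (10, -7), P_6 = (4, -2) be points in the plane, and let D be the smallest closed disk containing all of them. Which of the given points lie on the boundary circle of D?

P_2, P_5

The minimum enclosing circle of a finite set is fixed by two of the points (as a diameter) or three (as a circumcircle).
The farthest pair is P_2–P_5 with squared distance 461. The circle on this segment as diameter has centre (0.5, -2) and r² = 461/4 = 115.25.
Check P_1: distance² to centre = 48.25 ≤ 115.25, so it lies inside.
All remaining points lie in this disk, and no smaller disk contains both endpoints, so this is the minimum enclosing circle.
The points at distance exactly r from the centre are P_2, P_5 — 2 points.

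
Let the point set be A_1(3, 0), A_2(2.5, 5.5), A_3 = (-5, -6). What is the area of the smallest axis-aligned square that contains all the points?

132.25

The bounding box has width 8 and height 11.5.
An axis-aligned square enclosing the set must have side ≥ max(width, height).
So the minimum side is max(8, 11.5) = 11.5.
Area = 11.5² = 132.25.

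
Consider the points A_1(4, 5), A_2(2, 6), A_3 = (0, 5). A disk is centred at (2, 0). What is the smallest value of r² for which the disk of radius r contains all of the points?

36

The required radius is the distance from (2, 0) to the farthest point.
Squared distances: 29, 36, 29.
Maximum is 36, attained at A_2.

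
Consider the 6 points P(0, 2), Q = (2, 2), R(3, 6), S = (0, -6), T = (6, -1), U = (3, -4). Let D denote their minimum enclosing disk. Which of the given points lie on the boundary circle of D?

R, S

By Welzl's lemma the MEC is supported by two points (diametrically opposite) or three points (on a circumcircle).
The farthest pair is R–S with squared distance 153. The circle on this segment as diameter has centre (1.5, 0) and r² = 153/4 = 38.25.
Check P: distance² to centre = 6.25 ≤ 38.25, so it lies inside.
All remaining points lie in this disk, and no smaller disk contains both endpoints, so this is the minimum enclosing circle.
The points at distance exactly r from the centre are R, S — 2 points.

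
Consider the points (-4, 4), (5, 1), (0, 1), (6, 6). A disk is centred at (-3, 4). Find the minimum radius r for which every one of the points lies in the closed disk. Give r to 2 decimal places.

The required radius is the distance from (-3, 4) to the farthest point.
Squared distances: 1, 73, 18, 85.
Maximum is 85, attained at (6, 6).
r = √85 ≈ 9.22.

9.22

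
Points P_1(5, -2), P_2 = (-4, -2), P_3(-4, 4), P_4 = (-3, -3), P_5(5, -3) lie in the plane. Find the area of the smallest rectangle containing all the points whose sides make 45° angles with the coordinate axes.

72

In coordinates u = x + y, v = x − y the rectangle is axis-aligned; the map (x,y)→(u,v) scales areas by 2.
u-values: 3, -6, 0, -6, 2; range = 3 − (-6) = 9.
v-values: 7, -2, -8, 0, 8; range = 8 − (-8) = 16.
Area = (9 × 16) / 2 = 72.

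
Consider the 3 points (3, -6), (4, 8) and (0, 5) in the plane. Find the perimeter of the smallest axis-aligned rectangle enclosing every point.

36

Width = max x − min x = 4 − 0 = 4.
Height = max y − min y = 8 − (-6) = 14.
Perimeter = 2(4 + 14) = 36.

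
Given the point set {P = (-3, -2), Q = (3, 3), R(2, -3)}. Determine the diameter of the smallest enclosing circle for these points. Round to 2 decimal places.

7.81

Side lengths²: PQ² = 61, PR² = 26, QR² = 37.
Since PQ² = 61 < 37 + 26 = 63, the triangle is acute, so the smallest enclosing circle is the circumcircle.
Circumcentre = (5/62, 25/62), r² = 29341/1922.
Diameter = 2r = 2√(29341/1922) ≈ 7.81.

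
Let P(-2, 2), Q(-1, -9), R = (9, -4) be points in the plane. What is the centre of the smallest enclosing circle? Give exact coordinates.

(107/46, -145/46)

Side lengths²: PQ² = 122, PR² = 157, QR² = 125.
Since PR² = 157 < 125 + 122 = 247, the triangle is acute, so the smallest enclosing circle is the circumcircle.
Circumcentre = (107/46, -145/46), r² = 47885/1058.
Centre = (107/46, -145/46).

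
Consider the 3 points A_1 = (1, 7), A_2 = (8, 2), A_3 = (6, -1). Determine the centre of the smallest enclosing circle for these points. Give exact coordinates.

(3.5, 3)

Side lengths²: A_1A_2² = 74, A_1A_3² = 89, A_2A_3² = 13.
Since A_1A_3² = 89 ≥ 74 + 13 = 87, the angle opposite A_1A_3 is not acute, so the smallest enclosing circle has A_1A_3 as diameter.
Centre = midpoint of A_1A_3 = (3.5, 3), r² = 89/4 = 22.25.
Centre = (3.5, 3).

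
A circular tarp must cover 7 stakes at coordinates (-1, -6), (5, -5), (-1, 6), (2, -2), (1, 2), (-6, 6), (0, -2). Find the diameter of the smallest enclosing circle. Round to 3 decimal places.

15.556

The minimum enclosing circle of a finite set is fixed by two of the points (as a diameter) or three (as a circumcircle).
The farthest pair is (5, -5)–(-6, 6) with squared distance 242. The circle on this segment as diameter has centre (-0.5, 0.5) and r² = 242/4 = 60.5.
Check (-1, -6): distance² to centre = 42.5 ≤ 60.5, so it lies inside.
All remaining points lie in this disk, and no smaller disk contains both endpoints, so this is the minimum enclosing circle.
Diameter = 2r = 2√(60.5) ≈ 15.556.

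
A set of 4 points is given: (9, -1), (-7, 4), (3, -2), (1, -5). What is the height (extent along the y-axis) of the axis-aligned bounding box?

max y = 4, min y = -5, so height = 9.

9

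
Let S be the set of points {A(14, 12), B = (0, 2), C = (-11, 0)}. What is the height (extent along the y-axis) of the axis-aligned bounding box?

max y = 12, min y = 0, so height = 12.

12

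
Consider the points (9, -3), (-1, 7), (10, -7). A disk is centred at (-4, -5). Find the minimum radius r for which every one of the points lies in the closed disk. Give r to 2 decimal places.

14.14

The required radius is the distance from (-4, -5) to the farthest point.
Squared distances: 173, 153, 200.
Maximum is 200, attained at (10, -7).
r = √200 ≈ 14.14.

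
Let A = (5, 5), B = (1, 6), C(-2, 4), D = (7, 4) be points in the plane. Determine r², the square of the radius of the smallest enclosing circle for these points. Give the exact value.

The farthest pair is C–D with squared distance 81. The circle on this segment as diameter has centre (2.5, 4) and r² = 81/4 = 20.25.
Check A: distance² to centre = 7.25 ≤ 20.25, so it lies inside.
All remaining points lie in this disk, and no smaller disk contains both endpoints, so this is the minimum enclosing circle.

20.25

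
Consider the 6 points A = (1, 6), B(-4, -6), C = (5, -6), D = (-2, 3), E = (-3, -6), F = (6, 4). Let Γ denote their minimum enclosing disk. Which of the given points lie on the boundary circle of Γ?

The farthest pair is B–F with squared distance 200. The circle on this segment as diameter has centre (1, -1) and r² = 200/4 = 50.
Check A: distance² to centre = 49 ≤ 50, so it lies inside.
All remaining points lie in this disk, and no smaller disk contains both endpoints, so this is the minimum enclosing circle.
The points at distance exactly r from the centre are B, F — 2 points.

B, F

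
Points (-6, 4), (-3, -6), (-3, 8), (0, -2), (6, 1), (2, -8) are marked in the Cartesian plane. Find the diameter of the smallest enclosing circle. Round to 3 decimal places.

The minimum enclosing circle of a finite set is fixed by two of the points (as a diameter) or three (as a circumcircle).
The farthest pair is (-3, 8)–(2, -8) with squared distance 281. The circle on this segment as diameter has centre (-0.5, 0) and r² = 281/4 = 70.25.
Check (-6, 4): distance² to centre = 46.25 ≤ 70.25, so it lies inside.
All remaining points lie in this disk, and no smaller disk contains both endpoints, so this is the minimum enclosing circle.
Diameter = 2r = 2√(70.25) ≈ 16.763.

16.763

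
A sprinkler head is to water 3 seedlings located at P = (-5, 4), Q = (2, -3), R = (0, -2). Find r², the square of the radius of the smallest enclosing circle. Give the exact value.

Side lengths²: PQ² = 98, PR² = 61, QR² = 5.
Since PQ² = 98 ≥ 61 + 5 = 66, the angle opposite PQ is not acute, so the smallest enclosing circle has PQ as diameter.
Centre = midpoint of PQ = (-1.5, 0.5), r² = 98/4 = 24.5.

24.5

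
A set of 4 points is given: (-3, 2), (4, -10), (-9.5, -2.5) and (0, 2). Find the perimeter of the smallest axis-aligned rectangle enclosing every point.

51

Width = max x − min x = 4 − (-9.5) = 13.5.
Height = max y − min y = 2 − (-10) = 12.
Perimeter = 2(13.5 + 12) = 51.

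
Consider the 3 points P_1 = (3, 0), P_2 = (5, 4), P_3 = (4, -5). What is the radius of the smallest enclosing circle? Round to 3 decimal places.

4.528

Side lengths²: P_1P_2² = 20, P_1P_3² = 26, P_2P_3² = 82.
Since P_2P_3² = 82 ≥ 26 + 20 = 46, the angle opposite P_2P_3 is not acute, so the smallest enclosing circle has P_2P_3 as diameter.
Centre = midpoint of P_2P_3 = (4.5, -0.5), r² = 82/4 = 20.5.
r = √(20.5) ≈ 4.528.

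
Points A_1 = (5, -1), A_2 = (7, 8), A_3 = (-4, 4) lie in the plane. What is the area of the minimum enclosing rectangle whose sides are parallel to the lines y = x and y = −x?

105

In coordinates u = x + y, v = x − y the rectangle is axis-aligned; the map (x,y)→(u,v) scales areas by 2.
u-values: 4, 15, 0; range = 15 − 0 = 15.
v-values: 6, -1, -8; range = 6 − (-8) = 14.
Area = (15 × 14) / 2 = 105.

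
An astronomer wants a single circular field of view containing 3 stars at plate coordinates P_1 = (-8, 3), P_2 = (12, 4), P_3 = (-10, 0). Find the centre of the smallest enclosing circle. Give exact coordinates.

Side lengths²: P_1P_2² = 401, P_1P_3² = 13, P_2P_3² = 500.
Since P_2P_3² = 500 ≥ 401 + 13 = 414, the angle opposite P_2P_3 is not acute, so the smallest enclosing circle has P_2P_3 as diameter.
Centre = midpoint of P_2P_3 = (1, 2), r² = 500/4 = 125.
Centre = (1, 2).

(1, 2)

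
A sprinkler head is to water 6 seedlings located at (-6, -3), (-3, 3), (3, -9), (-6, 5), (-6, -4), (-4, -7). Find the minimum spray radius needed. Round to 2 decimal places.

8.32

A smallest enclosing disk is always determined by at most three of the input points on its boundary.
The farthest pair is (3, -9)–(-6, 5) with squared distance 277. The circle on this segment as diameter has centre (-1.5, -2) and r² = 277/4 = 69.25.
Check (-6, -3): distance² to centre = 21.25 ≤ 69.25, so it lies inside.
All remaining points lie in this disk, and no smaller disk contains both endpoints, so this is the minimum enclosing circle.
r = √(69.25) ≈ 8.32.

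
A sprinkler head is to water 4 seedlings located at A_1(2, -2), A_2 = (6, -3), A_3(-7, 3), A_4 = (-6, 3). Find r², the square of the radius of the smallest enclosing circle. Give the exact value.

51.25

By Welzl's lemma the MEC is supported by two points (diametrically opposite) or three points (on a circumcircle).
The farthest pair is A_2–A_3 with squared distance 205. The circle on this segment as diameter has centre (-0.5, 0) and r² = 205/4 = 51.25.
Check A_1: distance² to centre = 10.25 ≤ 51.25, so it lies inside.
All remaining points lie in this disk, and no smaller disk contains both endpoints, so this is the minimum enclosing circle.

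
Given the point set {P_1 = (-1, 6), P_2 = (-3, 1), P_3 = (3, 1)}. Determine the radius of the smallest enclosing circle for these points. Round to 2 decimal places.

Side lengths²: P_1P_2² = 29, P_1P_3² = 41, P_2P_3² = 36.
Since P_1P_3² = 41 < 36 + 29 = 65, the triangle is acute, so the smallest enclosing circle is the circumcircle.
Circumcentre = (0, 2.7), r² = 11.89.
r = √(11.89) ≈ 3.45.

3.45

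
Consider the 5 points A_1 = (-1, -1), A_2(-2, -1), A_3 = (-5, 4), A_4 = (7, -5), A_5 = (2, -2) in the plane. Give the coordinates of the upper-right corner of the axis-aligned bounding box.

x-range [-5, 7], y-range [-5, 4].
The upper-right corner is (7, 4).

(7, 4)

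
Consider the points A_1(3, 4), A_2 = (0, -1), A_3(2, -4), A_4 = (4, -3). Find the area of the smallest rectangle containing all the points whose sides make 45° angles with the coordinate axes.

36

In coordinates u = x + y, v = x − y the rectangle is axis-aligned; the map (x,y)→(u,v) scales areas by 2.
u-values: 7, -1, -2, 1; range = 7 − (-2) = 9.
v-values: -1, 1, 6, 7; range = 7 − (-1) = 8.
Area = (9 × 8) / 2 = 36.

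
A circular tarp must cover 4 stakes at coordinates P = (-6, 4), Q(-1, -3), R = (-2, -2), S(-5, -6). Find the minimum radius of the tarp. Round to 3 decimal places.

By Welzl's lemma the MEC is supported by two points (diametrically opposite) or three points (on a circumcircle).
The farthest pair is P–S with squared distance 101. The circle on this segment as diameter has centre (-5.5, -1) and r² = 101/4 = 25.25.
Check Q: distance² to centre = 24.25 ≤ 25.25, so it lies inside.
All remaining points lie in this disk, and no smaller disk contains both endpoints, so this is the minimum enclosing circle.
r = √(25.25) ≈ 5.025.

5.025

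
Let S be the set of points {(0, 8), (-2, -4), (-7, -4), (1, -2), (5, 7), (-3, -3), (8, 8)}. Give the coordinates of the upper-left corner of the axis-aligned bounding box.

(-7, 8)

x-range [-7, 8], y-range [-4, 8].
The upper-left corner is (-7, 8).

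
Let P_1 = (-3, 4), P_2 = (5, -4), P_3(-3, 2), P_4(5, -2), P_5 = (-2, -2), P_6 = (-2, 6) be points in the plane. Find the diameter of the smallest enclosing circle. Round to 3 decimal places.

12.207

The farthest pair is P_2–P_6 with squared distance 149. The circle on this segment as diameter has centre (1.5, 1) and r² = 149/4 = 37.25.
Check P_1: distance² to centre = 29.25 ≤ 37.25, so it lies inside.
All remaining points lie in this disk, and no smaller disk contains both endpoints, so this is the minimum enclosing circle.
Diameter = 2r = 2√(37.25) ≈ 12.207.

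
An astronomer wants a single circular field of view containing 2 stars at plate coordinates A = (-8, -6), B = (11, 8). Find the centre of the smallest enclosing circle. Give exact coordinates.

The smallest circle enclosing two points has them as diameter endpoints.
Centre = midpoint = (1.5, 1); r² = |AB|²/4 = 557/4 = 139.25.
Centre = (1.5, 1).

(1.5, 1)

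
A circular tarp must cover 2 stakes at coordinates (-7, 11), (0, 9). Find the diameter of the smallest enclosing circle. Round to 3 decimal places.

7.280

The smallest circle enclosing two points has them as diameter endpoints.
Centre = midpoint = (-3.5, 10); r² = |(-7, 11)−(0, 9)|²/4 = 53/4 = 13.25.
Diameter = 2r = 2√(13.25) ≈ 7.280.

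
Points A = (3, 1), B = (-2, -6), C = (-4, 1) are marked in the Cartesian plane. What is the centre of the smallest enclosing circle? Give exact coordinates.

(-0.5, -25/14)

Side lengths²: AB² = 74, AC² = 49, BC² = 53.
Since AB² = 74 < 53 + 49 = 102, the triangle is acute, so the smallest enclosing circle is the circumcircle.
Circumcentre = (-0.5, -25/14), r² = 1961/98.
Centre = (-0.5, -25/14).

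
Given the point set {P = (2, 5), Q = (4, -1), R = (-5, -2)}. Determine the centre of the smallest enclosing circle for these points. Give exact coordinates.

(-0.75, 0.75)

Side lengths²: PQ² = 40, PR² = 98, QR² = 82.
Since PR² = 98 < 82 + 40 = 122, the triangle is acute, so the smallest enclosing circle is the circumcircle.
Circumcentre = (-0.75, 0.75), r² = 25.625.
Centre = (-0.75, 0.75).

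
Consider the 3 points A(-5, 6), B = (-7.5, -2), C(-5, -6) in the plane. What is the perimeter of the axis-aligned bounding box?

Width = max x − min x = -5 − (-7.5) = 2.5.
Height = max y − min y = 6 − (-6) = 12.
Perimeter = 2(2.5 + 12) = 29.

29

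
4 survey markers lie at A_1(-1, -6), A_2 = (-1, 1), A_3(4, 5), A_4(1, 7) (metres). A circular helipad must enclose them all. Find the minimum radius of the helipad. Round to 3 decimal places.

The farthest pair is A_1–A_4 with squared distance 173. The circle on this segment as diameter has centre (0, 0.5) and r² = 173/4 = 43.25.
Check A_2: distance² to centre = 1.25 ≤ 43.25, so it lies inside.
All remaining points lie in this disk, and no smaller disk contains both endpoints, so this is the minimum enclosing circle.
r = √(43.25) ≈ 6.576.

6.576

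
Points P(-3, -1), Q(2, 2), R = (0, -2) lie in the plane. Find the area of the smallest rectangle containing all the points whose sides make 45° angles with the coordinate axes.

16

In coordinates u = x + y, v = x − y the rectangle is axis-aligned; the map (x,y)→(u,v) scales areas by 2.
u-values: -4, 4, -2; range = 4 − (-4) = 8.
v-values: -2, 0, 2; range = 2 − (-2) = 4.
Area = (8 × 4) / 2 = 16.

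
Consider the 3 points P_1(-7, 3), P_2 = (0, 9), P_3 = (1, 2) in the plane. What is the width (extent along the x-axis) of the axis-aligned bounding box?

8

max x = 1, min x = -7, so width = 8.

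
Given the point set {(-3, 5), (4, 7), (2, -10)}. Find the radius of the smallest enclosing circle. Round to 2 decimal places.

Call the three points A, B, C in the order given.
Side lengths²: AB² = 53, AC² = 250, BC² = 293.
Since BC² = 293 < 250 + 53 = 303, the triangle is acute, so the smallest enclosing circle is the circumcircle.
Circumcentre = (121/46, -67/46), r² = 77645/1058.
r = √(77645/1058) ≈ 8.57.

8.57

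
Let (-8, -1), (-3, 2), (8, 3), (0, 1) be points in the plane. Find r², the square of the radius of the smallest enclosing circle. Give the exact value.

A smallest enclosing disk is always determined by at most three of the input points on its boundary.
The farthest pair is (-8, -1)–(8, 3) with squared distance 272. The circle on this segment as diameter has centre (0, 1) and r² = 272/4 = 68.
Check (-3, 2): distance² to centre = 10 ≤ 68, so it lies inside.
All remaining points lie in this disk, and no smaller disk contains both endpoints, so this is the minimum enclosing circle.

68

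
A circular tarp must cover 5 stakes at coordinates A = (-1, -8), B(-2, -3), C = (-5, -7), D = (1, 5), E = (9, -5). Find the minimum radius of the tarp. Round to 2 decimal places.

7.79

The minimum enclosing circle of a finite set is fixed by two of the points (as a diameter) or three (as a circumcircle).
The minimum enclosing circle is determined by three boundary points: C, D, E.
Their circumcentre is (20/13, -36/13) with r² = 10250/169.
The farthest remaining point A is at distance² 5713/169 ≤ 10250/169.
r = √(10250/169) ≈ 7.79.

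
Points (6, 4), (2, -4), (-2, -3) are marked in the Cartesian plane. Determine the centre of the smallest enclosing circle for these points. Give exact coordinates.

Call the three points A, B, C in the order given.
Side lengths²: AB² = 80, AC² = 113, BC² = 17.
Since AC² = 113 ≥ 80 + 17 = 97, the angle opposite AC is not acute, so the smallest enclosing circle has AC as diameter.
Centre = midpoint of AC = (2, 0.5), r² = 113/4 = 28.25.
Centre = (2, 0.5).

(2, 0.5)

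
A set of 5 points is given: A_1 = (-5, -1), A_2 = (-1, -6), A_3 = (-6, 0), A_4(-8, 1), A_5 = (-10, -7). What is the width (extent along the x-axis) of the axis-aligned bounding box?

9

max x = -1, min x = -10, so width = 9.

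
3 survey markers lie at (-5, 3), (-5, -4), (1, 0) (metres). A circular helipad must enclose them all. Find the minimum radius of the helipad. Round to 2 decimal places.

Call the three points A, B, C in the order given.
Side lengths²: AB² = 49, AC² = 45, BC² = 52.
Since BC² = 52 < 49 + 45 = 94, the triangle is acute, so the smallest enclosing circle is the circumcircle.
Circumcentre = (-3, -0.5), r² = 16.25.
r = √(16.25) ≈ 4.03.

4.03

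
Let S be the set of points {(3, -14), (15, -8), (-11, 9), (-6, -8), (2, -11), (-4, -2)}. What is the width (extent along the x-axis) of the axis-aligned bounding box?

26

max x = 15, min x = -11, so width = 26.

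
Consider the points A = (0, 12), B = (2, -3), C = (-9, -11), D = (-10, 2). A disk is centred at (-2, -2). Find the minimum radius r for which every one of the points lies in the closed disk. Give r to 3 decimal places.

The required radius is the distance from (-2, -2) to the farthest point.
Squared distances: 200, 17, 130, 80.
Maximum is 200, attained at A.
r = √200 ≈ 14.142.

14.142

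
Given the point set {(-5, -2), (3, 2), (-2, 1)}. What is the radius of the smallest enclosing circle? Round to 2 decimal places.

Call the three points A, B, C in the order given.
Side lengths²: AB² = 80, AC² = 18, BC² = 26.
Since AB² = 80 ≥ 26 + 18 = 44, the angle opposite AB is not acute, so the smallest enclosing circle has AB as diameter.
Centre = midpoint of AB = (-1, 0), r² = 80/4 = 20.
r = √20 ≈ 4.47.

4.47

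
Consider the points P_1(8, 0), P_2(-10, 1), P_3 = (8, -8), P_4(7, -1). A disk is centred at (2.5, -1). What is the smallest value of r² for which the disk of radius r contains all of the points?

160.25

The required radius is the distance from (2.5, -1) to the farthest point.
Squared distances: 31.25, 160.25, 79.25, 20.25.
Maximum is 160.25, attained at P_2.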